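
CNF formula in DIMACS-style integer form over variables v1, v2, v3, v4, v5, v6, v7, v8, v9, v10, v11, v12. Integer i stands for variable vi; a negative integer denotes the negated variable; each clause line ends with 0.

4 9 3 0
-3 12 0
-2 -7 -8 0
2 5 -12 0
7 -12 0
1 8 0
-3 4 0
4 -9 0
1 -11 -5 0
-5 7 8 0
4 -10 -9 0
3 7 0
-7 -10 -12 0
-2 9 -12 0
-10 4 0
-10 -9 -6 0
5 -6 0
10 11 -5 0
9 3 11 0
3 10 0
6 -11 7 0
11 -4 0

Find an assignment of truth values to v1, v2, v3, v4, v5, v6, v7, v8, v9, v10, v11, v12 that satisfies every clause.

Pure literal: v1 appears only positively; assign v1 = True.
Set v2 = False and propagate.
Set v3 = True and propagate.
  then v12 is forced to True.
  then v5 is forced to True.
  then v7 is forced to True.
  then v4 is forced to True.
  then v10 is forced to False.
  then v11 is forced to True.
v6, v8, v9 are now unconstrained; take v6 = True, v8 = False, v9 = False.

v1 = T, v2 = F, v3 = T, v4 = T, v5 = T, v6 = T, v7 = T, v8 = F, v9 = F, v10 = F, v11 = T, v12 = T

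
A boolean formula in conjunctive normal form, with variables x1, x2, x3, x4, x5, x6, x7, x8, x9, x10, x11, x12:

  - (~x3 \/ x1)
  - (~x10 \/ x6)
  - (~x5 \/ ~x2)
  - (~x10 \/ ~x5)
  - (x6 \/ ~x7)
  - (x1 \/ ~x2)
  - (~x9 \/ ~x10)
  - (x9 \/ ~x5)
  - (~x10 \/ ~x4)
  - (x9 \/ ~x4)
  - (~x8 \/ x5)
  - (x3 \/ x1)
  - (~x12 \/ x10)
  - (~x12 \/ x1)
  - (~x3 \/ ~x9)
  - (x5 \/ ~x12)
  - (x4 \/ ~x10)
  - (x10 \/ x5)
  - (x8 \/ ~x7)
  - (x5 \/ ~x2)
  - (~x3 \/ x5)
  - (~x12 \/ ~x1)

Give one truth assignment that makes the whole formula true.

x1=1  x2=0  x3=0  x4=0  x5=1  x6=1  x7=0  x8=0  x9=1  x10=0  x11=1  x12=0

Pure literal: x2 appears only negated; assign x2 = False.
Pure literal: x6 appears only positively; assign x6 = True.
Try x1 = True.
  then x12 is forced to False.
Set x3 = False and propagate.
For the remaining variables, x4 = False, x5 = True, x7 = False, x8 = False, x9 = True, x10 = False, x11 = True works.
Every clause has at least one true literal under this assignment.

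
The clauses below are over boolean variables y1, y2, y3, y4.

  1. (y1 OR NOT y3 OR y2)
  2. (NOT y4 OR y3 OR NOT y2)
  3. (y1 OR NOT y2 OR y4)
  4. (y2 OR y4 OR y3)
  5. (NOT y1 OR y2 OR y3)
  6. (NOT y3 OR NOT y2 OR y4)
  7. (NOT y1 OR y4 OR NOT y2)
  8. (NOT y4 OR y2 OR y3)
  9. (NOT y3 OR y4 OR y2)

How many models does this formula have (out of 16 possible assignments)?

3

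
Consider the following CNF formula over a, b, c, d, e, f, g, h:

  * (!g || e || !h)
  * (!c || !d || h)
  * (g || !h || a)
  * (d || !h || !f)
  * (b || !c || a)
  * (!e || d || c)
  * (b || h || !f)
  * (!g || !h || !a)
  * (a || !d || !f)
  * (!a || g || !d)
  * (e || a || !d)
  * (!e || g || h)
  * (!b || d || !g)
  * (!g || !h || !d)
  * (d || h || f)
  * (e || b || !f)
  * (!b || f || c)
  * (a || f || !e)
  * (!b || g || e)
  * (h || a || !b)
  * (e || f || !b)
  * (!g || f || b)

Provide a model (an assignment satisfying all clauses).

a=True, b=True, c=False, d=True, e=True, f=True, g=True, h=False

Branch on a: take a = True.
Try b = True.
The remaining clauses are satisfied by c = False, d = True, e = True, f = True, g = True, h = False.
Every clause has at least one true literal under this assignment.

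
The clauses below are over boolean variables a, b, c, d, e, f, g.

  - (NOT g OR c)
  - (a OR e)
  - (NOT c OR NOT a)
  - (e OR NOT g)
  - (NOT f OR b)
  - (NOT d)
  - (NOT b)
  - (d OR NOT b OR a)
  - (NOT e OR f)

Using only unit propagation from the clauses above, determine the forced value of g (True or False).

False

(NOT d) is a unit clause: d = False.
(NOT b) is a unit clause: b = False.
(b OR NOT f) with b = False leaves only NOT f, so f = False.
In (NOT e OR f), f is now false; NOT e must hold, so e = False.
In (a OR e), e is now false; a must hold, so a = True.
From (NOT a OR NOT c) and a = True: c = False.
(c OR NOT g) with c = False leaves only NOT g, so g = False.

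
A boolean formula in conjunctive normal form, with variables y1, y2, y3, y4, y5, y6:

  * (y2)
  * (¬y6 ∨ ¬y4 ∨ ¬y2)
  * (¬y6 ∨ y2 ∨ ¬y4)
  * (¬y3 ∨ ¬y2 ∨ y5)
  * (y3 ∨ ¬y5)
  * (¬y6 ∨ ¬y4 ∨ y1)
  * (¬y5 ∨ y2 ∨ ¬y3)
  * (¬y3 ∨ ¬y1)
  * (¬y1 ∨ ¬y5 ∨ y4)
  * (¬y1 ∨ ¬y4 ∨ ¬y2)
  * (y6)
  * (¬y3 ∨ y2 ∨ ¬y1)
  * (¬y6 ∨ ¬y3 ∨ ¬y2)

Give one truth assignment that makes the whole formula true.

Unit propagation: (y2) forces y2 = True.
(y6) is a unit clause, so y6 = True.
(¬y4) is a unit clause, so y4 = False.
The clause (¬y3) is unit: y3 must be False.
Unit propagation: (¬y5) forces y5 = False.
y1 is now unconstrained; take y1 = True.
Every clause has at least one true literal under this assignment.

y1=T, y2=T, y3=F, y4=F, y5=F, y6=T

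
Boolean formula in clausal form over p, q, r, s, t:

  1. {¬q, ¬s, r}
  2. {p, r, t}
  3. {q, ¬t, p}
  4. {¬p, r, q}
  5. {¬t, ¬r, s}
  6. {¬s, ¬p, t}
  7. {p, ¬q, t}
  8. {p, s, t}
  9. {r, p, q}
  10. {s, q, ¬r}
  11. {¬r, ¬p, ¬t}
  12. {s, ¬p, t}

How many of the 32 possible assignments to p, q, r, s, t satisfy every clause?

4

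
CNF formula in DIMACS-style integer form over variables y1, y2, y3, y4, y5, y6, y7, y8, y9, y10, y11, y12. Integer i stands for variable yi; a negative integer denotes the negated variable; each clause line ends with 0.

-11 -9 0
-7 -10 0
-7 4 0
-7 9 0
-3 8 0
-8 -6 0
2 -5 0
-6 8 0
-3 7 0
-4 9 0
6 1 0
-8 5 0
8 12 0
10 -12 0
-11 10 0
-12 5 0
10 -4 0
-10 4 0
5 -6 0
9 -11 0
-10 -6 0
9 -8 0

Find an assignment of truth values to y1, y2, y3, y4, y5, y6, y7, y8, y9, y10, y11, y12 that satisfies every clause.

y1=True, y2=True, y3=False, y4=True, y5=True, y6=False, y7=False, y8=False, y9=True, y10=True, y11=False, y12=True

y1 occurs only positively in the remaining clauses — set y1 = True.
y2 occurs only positively in the remaining clauses — set y2 = True.
Try y3 = False.
For the remaining variables, y4 = True, y5 = True, y6 = False, y7 = False, y8 = False, y9 = True, y10 = True, y11 = False, y12 = True works.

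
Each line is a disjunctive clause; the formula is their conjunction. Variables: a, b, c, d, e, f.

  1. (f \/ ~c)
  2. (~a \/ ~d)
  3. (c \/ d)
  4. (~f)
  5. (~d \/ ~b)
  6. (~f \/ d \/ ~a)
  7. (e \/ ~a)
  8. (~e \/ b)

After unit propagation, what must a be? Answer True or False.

Unit clause (~f) sets f = False.
From (~c \/ f) and f = False: c = False.
In (d \/ c), c is now false; d must hold, so d = True.
In (~a \/ ~d), ~d is now false; ~a must hold, so a = False.

False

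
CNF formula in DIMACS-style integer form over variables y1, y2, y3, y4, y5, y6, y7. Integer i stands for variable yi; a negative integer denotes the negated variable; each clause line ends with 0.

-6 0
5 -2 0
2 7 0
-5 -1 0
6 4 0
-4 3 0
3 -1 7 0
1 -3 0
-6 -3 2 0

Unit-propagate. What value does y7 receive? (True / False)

True

Unit clause (~y6) sets y6 = False.
In (y6 \/ y4), y6 is now false; y4 must hold, so y4 = True.
(~y4 \/ y3) with y4 = True leaves only y3, so y3 = True.
(y1 \/ ~y3): since y3 = True, the clause reduces to (y1). y1 = True.
(~y1 \/ ~y5): since y1 = True, the clause reduces to (~y5). y5 = False.
In (~y2 \/ y5), y5 is now false; ~y2 must hold, so y2 = False.
(y2 \/ y7) with y2 = False leaves only y7, so y7 = True.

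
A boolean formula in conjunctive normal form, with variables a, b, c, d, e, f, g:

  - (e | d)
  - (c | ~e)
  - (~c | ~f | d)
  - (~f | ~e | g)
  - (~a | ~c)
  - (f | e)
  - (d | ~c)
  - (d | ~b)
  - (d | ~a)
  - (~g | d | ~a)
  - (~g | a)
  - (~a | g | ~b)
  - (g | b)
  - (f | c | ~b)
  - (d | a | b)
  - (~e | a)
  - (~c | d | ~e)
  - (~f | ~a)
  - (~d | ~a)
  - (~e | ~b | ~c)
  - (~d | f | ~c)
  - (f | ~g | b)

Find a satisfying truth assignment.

a = F, b = T, c = T, d = T, e = F, f = T, g = F

Check each clause:
  1. (d | e) — d is true.
  2. (~e | c) — c is true.
  3. (~c | d | ~f) — d is true.
  4. (~e | g | ~f) — ~e is true.
  5. (~c | ~a) — ~a is true.
  6. (e | f) — f is true.
  7. (~c | d) — d is true.
  8. (d | ~b) — d is true.
  9. (d | ~a) — d is true.
  10. (~a | ~g | d) — ~g is true.
  11. (~g | a) — ~g is true.
  12. (~b | ~a | g) — ~a is true.
  13. (b | g) — b is true.
  14. (f | ~b | c) — c is true.
  15. (a | d | b) — b is true.
  16. (a | ~e) — ~e is true.
  17. (d | ~c | ~e) — ~e is true.
  18. (~f | ~a) — ~a is true.
  19. (~d | ~a) — ~a is true.
  20. (~b | ~c | ~e) — ~e is true.
  21. (~c | ~d | f) — f is true.
  22. (f | ~g | b) — ~g is true.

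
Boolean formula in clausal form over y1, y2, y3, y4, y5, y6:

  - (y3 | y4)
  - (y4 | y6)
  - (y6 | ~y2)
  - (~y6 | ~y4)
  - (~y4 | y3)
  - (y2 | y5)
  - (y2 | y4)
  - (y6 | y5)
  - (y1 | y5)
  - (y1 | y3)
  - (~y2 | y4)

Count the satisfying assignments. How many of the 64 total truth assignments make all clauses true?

2

Satisfying assignments:
  y1=0 y2=0 y3=1 y4=1 y5=1 y6=0
  y1=1 y2=0 y3=1 y4=1 y5=1 y6=0
Count: 2.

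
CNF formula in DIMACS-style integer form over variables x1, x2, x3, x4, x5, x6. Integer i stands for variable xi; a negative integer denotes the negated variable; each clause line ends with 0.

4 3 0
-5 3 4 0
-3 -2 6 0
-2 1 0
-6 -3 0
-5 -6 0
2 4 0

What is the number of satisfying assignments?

13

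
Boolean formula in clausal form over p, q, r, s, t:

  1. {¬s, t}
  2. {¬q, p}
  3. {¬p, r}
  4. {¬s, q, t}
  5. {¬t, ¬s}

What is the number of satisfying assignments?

The models are:
  p=0 q=0 r=0 s=0 t=0
  p=0 q=0 r=0 s=0 t=1
  p=0 q=0 r=1 s=0 t=0
  p=0 q=0 r=1 s=0 t=1
  p=1 q=0 r=1 s=0 t=0
  p=1 q=0 r=1 s=0 t=1
  p=1 q=1 r=1 s=0 t=0
  p=1 q=1 r=1 s=0 t=1
That's 8 in total.

8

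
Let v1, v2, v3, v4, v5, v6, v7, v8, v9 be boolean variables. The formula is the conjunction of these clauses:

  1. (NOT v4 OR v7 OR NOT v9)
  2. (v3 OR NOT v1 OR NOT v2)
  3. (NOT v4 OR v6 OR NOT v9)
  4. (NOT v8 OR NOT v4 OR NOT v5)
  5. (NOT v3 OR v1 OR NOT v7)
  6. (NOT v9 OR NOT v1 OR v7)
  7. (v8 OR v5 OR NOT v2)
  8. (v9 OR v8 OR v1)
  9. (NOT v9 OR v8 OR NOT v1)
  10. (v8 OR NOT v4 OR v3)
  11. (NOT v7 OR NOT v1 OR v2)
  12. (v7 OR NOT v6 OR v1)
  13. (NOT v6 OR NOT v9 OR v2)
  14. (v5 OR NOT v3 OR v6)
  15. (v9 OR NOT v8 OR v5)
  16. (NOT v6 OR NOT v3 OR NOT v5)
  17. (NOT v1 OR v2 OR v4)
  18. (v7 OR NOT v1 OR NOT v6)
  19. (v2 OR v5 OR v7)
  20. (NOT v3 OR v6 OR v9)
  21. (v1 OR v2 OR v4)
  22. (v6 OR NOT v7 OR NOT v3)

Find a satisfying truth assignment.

v1=False, v2=True, v3=False, v4=False, v5=True, v6=False, v7=False, v8=True, v9=False

Check each clause:
  1. (NOT v9 OR NOT v4 OR v7) — NOT v9 is true.
  2. (NOT v2 OR NOT v1 OR v3) — NOT v1 is true.
  3. (NOT v9 OR v6 OR NOT v4) — NOT v4 is true.
  4. (NOT v4 OR NOT v8 OR NOT v5) — NOT v4 is true.
  5. (NOT v3 OR v1 OR NOT v7) — NOT v3 is true.
  6. (v7 OR NOT v9 OR NOT v1) — NOT v1 is true.
  7. (NOT v2 OR v8 OR v5) — v8 is true.
  8. (v8 OR v1 OR v9) — v8 is true.
  9. (NOT v9 OR NOT v1 OR v8) — v8 is true.
  10. (v8 OR NOT v4 OR v3) — v8 is true.
  11. (NOT v1 OR NOT v7 OR v2) — NOT v7 is true.
  12. (v7 OR NOT v6 OR v1) — NOT v6 is true.
  13. (NOT v9 OR NOT v6 OR v2) — NOT v6 is true.
  14. (NOT v3 OR v5 OR v6) — NOT v3 is true.
  15. (v9 OR NOT v8 OR v5) — v5 is true.
  16. (NOT v6 OR NOT v3 OR NOT v5) — NOT v6 is true.
  17. (v2 OR NOT v1 OR v4) — v2 is true.
  18. (NOT v1 OR NOT v6 OR v7) — NOT v6 is true.
  19. (v5 OR v2 OR v7) — v2 is true.
  20. (v9 OR v6 OR NOT v3) — NOT v3 is true.
  21. (v2 OR v4 OR v1) — v2 is true.
  22. (v6 OR NOT v3 OR NOT v7) — NOT v7 is true.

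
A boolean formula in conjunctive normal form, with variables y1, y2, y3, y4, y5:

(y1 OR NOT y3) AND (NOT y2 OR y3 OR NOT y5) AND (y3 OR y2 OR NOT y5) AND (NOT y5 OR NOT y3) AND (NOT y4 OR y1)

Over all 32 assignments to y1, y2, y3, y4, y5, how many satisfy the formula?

10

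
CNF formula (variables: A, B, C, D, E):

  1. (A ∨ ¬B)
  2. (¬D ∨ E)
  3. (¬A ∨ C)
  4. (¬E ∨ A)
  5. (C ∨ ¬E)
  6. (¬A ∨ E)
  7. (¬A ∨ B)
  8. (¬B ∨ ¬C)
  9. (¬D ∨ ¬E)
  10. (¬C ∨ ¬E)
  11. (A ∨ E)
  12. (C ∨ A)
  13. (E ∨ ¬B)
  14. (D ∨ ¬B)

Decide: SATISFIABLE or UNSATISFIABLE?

UNSATISFIABLE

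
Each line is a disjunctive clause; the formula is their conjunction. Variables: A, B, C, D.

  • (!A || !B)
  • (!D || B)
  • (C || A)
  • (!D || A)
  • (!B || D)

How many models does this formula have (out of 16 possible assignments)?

The models are:
  A=F B=F C=T D=F
  A=T B=F C=F D=F
  A=T B=F C=T D=F
That's 3 in total.

3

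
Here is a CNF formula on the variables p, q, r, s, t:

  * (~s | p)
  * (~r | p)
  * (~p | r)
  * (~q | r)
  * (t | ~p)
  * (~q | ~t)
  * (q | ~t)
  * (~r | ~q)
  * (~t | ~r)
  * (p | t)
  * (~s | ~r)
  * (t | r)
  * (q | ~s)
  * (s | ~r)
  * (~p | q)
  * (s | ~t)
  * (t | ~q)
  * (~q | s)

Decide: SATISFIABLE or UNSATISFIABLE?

UNSATISFIABLE

q = True:
  propagation gives r=True; an empty clause results — contradiction.
q = False:
  propagation gives t=False, p=False; an empty clause results — contradiction.
Every branch closes, so no satisfying assignment exists.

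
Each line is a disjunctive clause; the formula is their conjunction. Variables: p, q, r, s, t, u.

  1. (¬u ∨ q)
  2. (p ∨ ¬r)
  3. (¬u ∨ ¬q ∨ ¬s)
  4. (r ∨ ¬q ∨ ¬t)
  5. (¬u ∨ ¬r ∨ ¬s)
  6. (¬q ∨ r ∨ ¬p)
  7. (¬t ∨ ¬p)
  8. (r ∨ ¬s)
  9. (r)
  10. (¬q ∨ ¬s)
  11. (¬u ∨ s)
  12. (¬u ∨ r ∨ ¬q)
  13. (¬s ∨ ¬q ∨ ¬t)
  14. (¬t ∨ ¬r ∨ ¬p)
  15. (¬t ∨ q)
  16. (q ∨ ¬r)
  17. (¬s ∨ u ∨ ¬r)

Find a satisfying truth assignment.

p=True  q=True  r=True  s=False  t=False  u=False

Check each clause:
  1. (q ∨ ¬u) — q is true.
  2. (p ∨ ¬r) — p is true.
  3. (¬q ∨ ¬u ∨ ¬s) — ¬u is true.
  4. (r ∨ ¬t ∨ ¬q) — r is true.
  5. (¬u ∨ ¬r ∨ ¬s) — ¬u is true.
  6. (r ∨ ¬p ∨ ¬q) — r is true.
  7. (¬t ∨ ¬p) — ¬t is true.
  8. (¬s ∨ r) — r is true.
  9. (r) — r is true.
  10. (¬s ∨ ¬q) — ¬s is true.
  11. (¬u ∨ s) — ¬u is true.
  12. (r ∨ ¬u ∨ ¬q) — ¬u is true.
  13. (¬q ∨ ¬s ∨ ¬t) — ¬t is true.
  14. (¬t ∨ ¬r ∨ ¬p) — ¬t is true.
  15. (¬t ∨ q) — q is true.
  16. (¬r ∨ q) — q is true.
  17. (u ∨ ¬s ∨ ¬r) — ¬s is true.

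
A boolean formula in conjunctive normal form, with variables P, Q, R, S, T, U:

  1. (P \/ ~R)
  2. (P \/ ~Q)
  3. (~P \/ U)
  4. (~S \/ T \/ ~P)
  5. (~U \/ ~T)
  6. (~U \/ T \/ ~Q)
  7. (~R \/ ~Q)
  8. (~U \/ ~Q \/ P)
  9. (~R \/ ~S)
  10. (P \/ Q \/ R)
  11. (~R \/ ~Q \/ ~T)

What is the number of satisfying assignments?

2

Satisfying assignments:
  P=1 Q=0 R=0 S=0 T=0 U=1
  P=1 Q=0 R=1 S=0 T=0 U=1
That's 2 in total.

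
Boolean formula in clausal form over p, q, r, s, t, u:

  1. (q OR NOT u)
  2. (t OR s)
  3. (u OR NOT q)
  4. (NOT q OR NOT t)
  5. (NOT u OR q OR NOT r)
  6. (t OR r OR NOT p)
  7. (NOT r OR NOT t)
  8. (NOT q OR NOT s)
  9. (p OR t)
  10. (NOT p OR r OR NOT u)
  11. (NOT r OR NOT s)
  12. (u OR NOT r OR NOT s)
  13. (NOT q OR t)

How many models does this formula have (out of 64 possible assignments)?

4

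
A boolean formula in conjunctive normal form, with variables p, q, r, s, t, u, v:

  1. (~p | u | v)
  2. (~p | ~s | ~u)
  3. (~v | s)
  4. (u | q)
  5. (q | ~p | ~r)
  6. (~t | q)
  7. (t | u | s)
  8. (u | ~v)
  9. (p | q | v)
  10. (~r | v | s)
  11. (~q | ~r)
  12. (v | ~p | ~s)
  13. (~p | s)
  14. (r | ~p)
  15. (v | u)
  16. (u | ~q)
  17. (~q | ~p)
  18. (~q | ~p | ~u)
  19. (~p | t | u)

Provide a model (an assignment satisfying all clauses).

p = F, q = T, r = F, s = F, t = T, u = T, v = F

Check each clause:
  1. (u | ~p | v) — ~p is true.
  2. (~s | ~u | ~p) — ~s is true.
  3. (s | ~v) — ~v is true.
  4. (u | q) — q is true.
  5. (q | ~p | ~r) — q is true.
  6. (q | ~t) — q is true.
  7. (s | u | t) — t is true.
  8. (~v | u) — ~v is true.
  9. (q | p | v) — q is true.
  10. (~r | v | s) — ~r is true.
  11. (~r | ~q) — ~r is true.
  12. (v | ~s | ~p) — ~s is true.
  13. (s | ~p) — ~p is true.
  14. (r | ~p) — ~p is true.
  15. (u | v) — u is true.
  16. (u | ~q) — u is true.
  17. (~p | ~q) — ~p is true.
  18. (~u | ~q | ~p) — ~p is true.
  19. (~p | u | t) — t is true.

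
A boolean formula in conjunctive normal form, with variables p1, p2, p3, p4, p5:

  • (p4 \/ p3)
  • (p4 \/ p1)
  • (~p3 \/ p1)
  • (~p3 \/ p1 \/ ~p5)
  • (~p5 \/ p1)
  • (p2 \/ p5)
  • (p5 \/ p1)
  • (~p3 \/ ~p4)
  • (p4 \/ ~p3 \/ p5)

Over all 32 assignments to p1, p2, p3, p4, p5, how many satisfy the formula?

5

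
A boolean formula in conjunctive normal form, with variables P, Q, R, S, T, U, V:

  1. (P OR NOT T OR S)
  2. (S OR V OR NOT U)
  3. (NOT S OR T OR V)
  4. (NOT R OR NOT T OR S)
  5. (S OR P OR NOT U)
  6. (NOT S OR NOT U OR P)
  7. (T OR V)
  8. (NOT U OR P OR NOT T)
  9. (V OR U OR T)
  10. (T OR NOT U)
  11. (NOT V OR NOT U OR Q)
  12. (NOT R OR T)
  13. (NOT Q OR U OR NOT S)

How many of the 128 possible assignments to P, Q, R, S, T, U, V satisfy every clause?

25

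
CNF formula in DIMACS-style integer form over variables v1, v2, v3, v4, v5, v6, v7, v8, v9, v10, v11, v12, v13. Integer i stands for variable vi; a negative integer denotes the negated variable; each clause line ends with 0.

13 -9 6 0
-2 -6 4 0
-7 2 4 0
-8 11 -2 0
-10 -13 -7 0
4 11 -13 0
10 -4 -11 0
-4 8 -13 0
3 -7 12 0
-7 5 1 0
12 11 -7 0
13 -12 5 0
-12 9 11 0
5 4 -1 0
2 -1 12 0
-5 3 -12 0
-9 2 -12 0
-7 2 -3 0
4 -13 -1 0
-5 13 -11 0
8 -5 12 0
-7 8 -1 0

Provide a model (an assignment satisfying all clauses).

v1=F, v2=F, v3=T, v4=T, v5=F, v6=T, v7=F, v8=T, v9=F, v10=F, v11=F, v12=F, v13=F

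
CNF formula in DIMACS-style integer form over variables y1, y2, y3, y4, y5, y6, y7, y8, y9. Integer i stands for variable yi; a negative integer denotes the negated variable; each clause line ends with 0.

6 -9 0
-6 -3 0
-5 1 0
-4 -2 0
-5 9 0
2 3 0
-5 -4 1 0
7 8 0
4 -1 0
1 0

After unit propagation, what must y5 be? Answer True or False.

False

(y1) stands alone — y1 = True.
In (!y1 || y4), !y1 is now false; y4 must hold, so y4 = True.
(!y4 || !y2): since y4 = True, the clause reduces to (!y2). y2 = False.
From (y2 || y3) and y2 = False: y3 = True.
(!y6 || !y3) with y3 = True leaves only !y6, so y6 = False.
(!y9 || y6) with y6 = False leaves only !y9, so y9 = False.
From (y9 || !y5) and y9 = False: y5 = False.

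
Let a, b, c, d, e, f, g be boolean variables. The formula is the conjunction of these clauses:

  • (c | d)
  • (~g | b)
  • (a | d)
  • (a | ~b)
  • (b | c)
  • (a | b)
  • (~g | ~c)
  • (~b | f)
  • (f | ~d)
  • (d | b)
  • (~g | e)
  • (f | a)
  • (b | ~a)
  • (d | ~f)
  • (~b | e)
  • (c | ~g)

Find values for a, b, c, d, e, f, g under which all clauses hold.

a = T, b = T, c = T, d = T, e = T, f = T, g = F

Pure literal: e appears only positively; assign e = True.
g occurs only negated in the remaining clauses — set g = False.
Set a = True and propagate.
  then b is forced to True.
  then f is forced to True.
  then d is forced to True.
c is now unconstrained; take c = True.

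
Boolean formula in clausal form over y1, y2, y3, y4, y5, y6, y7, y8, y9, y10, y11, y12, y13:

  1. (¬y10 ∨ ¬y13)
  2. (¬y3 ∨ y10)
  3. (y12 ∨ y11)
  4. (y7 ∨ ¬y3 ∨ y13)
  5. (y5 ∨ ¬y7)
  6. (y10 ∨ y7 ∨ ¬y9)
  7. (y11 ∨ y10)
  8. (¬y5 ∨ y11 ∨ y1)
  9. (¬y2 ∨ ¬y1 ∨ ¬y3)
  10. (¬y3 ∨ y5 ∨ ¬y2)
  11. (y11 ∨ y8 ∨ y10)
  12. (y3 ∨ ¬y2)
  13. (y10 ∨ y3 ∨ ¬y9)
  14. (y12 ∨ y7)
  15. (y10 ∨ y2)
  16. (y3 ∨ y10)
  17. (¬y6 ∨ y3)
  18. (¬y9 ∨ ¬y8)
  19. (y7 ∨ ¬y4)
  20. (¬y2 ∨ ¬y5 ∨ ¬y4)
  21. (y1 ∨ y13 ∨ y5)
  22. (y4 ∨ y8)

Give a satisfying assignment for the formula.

y6 occurs only negated in the remaining clauses — set y6 = False.
Pure literal: y9 appears only negated; assign y9 = False.
Set y1 = True and propagate.
Set y2 = False and propagate.
  then y10 is forced to True.
  then y13 is forced to False.
Try y3 = True.
  then y7 is forced to True.
  then y5 is forced to True.
The remaining clauses are satisfied by y4 = True, y8 = False, y11 = False, y12 = True.
Every clause has at least one true literal under this assignment.

y1=T, y2=F, y3=T, y4=T, y5=T, y6=F, y7=T, y8=F, y9=F, y10=T, y11=F, y12=T, y13=F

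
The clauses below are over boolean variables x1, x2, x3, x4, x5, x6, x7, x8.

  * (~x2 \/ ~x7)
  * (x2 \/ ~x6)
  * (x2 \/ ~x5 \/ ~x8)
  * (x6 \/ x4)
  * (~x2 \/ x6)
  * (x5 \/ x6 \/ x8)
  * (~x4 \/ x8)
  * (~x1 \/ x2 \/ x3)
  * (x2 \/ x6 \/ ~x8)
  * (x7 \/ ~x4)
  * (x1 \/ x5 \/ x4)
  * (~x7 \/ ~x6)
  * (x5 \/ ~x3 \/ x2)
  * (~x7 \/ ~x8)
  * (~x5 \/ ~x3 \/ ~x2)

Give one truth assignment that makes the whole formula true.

x1=True, x2=True, x3=False, x4=False, x5=True, x6=True, x7=False, x8=True

Branch on x1: take x1 = True.
Try x2 = True.
  then x7 is forced to False.
  then x6 is forced to True.
  then x4 is forced to False.
Set x3 = False and propagate.
x5, x8 are now unconstrained; take x5 = True, x8 = True.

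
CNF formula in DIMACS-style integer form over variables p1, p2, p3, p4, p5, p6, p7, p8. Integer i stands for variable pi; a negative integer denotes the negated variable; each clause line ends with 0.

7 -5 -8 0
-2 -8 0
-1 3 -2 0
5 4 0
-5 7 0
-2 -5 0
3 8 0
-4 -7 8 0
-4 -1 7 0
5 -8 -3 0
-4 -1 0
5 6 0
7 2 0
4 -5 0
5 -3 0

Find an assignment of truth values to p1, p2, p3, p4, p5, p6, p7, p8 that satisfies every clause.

p1=0, p2=0, p3=1, p4=1, p5=1, p6=1, p7=1, p8=1

Check each clause:
  1. (p7 \/ ~p8 \/ ~p5) — p7 is true.
  2. (~p2 \/ ~p8) — ~p2 is true.
  3. (~p2 \/ p3 \/ ~p1) — p3 is true.
  4. (p5 \/ p4) — p4 is true.
  5. (~p5 \/ p7) — p7 is true.
  6. (~p5 \/ ~p2) — ~p2 is true.
  7. (p8 \/ p3) — p8 is true.
  8. (~p4 \/ ~p7 \/ p8) — p8 is true.
  9. (p7 \/ ~p4 \/ ~p1) — ~p1 is true.
  10. (~p3 \/ ~p8 \/ p5) — p5 is true.
  11. (~p1 \/ ~p4) — ~p1 is true.
  12. (p6 \/ p5) — p5 is true.
  13. (p2 \/ p7) — p7 is true.
  14. (~p5 \/ p4) — p4 is true.
  15. (~p3 \/ p5) — p5 is true.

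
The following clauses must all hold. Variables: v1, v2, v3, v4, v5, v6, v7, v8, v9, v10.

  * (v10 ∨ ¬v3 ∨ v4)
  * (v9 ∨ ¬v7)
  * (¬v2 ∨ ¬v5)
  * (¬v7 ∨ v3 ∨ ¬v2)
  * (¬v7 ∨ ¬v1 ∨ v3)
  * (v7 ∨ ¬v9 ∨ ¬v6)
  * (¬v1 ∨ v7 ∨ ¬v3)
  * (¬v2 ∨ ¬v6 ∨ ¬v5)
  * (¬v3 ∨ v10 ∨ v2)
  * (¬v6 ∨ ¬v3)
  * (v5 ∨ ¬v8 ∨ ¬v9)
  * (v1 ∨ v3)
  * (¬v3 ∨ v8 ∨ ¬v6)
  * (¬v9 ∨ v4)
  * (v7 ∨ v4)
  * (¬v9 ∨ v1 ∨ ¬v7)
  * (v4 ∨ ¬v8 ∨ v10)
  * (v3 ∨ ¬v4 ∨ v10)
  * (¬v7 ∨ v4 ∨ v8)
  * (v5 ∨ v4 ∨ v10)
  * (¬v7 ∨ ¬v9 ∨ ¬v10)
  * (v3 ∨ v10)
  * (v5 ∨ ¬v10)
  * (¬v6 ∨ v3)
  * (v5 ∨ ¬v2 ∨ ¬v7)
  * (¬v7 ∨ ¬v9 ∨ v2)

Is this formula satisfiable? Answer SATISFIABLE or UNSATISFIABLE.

Pure literal: v6 appears only negated; assign v6 = False.
Branch on v1: take v1 = False.
  then v3 is forced to True.
Set v2 = False and propagate.
  then v10 is forced to True.
  then v5 is forced to True.
For the remaining variables, v4 = True, v7 = False, v8 = False, v9 = True works.
Every clause has at least one true literal under this assignment.
So v1 = F, v2 = F, v3 = T, v4 = T, v5 = T, v6 = F, v7 = F, v8 = F, v9 = T, v10 = T is a satisfying assignment.

SATISFIABLE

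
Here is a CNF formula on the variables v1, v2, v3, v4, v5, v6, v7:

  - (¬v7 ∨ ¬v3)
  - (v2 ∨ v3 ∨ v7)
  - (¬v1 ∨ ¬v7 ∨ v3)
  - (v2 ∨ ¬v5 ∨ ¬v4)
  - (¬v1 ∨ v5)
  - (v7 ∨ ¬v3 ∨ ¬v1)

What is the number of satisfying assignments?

40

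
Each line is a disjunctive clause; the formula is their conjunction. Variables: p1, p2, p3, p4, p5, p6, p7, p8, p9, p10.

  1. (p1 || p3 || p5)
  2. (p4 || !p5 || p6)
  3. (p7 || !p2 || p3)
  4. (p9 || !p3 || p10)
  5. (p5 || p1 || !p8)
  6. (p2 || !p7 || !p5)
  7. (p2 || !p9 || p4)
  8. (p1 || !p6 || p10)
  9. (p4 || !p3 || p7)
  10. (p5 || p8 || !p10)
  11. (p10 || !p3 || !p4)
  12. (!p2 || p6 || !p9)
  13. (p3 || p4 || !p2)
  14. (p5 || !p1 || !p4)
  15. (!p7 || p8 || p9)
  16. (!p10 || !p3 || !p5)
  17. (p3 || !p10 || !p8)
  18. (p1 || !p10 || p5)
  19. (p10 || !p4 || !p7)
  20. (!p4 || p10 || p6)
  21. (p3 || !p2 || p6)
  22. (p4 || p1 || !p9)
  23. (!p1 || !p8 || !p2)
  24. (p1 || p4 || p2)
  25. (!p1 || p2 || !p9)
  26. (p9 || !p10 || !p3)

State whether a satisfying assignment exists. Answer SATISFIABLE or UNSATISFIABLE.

SATISFIABLE

Try p1 = True.
Try p2 = False.
  then p9 is forced to False.
For the remaining variables, p3 = False, p4 = True, p5 = True, p6 = True, p7 = False, p8 = False, p10 = True works.
Every clause has at least one true literal under this assignment.
So p1 = 1, p2 = 0, p3 = 0, p4 = 1, p5 = 1, p6 = 1, p7 = 0, p8 = 0, p9 = 0, p10 = 1 is a satisfying assignment.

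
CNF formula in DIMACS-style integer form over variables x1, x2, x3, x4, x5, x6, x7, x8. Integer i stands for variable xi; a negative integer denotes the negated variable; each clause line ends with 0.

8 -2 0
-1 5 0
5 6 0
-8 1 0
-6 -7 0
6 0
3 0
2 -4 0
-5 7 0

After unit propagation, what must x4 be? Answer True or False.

(x6) is a unit clause: x6 = True.
(!x7 || !x6): since x6 = True, the clause reduces to (!x7). x7 = False.
(x3) stands alone — x3 = True.
From (x7 || !x5) and x7 = False: x5 = False.
(!x1 || x5): since x5 = False, the clause reduces to (!x1). x1 = False.
(!x8 || x1): since x1 = False, the clause reduces to (!x8). x8 = False.
(x8 || !x2): since x8 = False, the clause reduces to (!x2). x2 = False.
From (!x4 || x2) and x2 = False: x4 = False.

False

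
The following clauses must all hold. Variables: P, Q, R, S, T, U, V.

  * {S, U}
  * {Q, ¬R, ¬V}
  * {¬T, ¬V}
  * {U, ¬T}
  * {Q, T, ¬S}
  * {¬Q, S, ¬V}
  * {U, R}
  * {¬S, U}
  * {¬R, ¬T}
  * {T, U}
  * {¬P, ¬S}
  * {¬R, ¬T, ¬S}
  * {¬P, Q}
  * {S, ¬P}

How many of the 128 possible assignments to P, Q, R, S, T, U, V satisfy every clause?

13

Case analysis on S and T:
  S=T, T=T: remaining (P,Q,R,U,V) ∈ {(F,F,F,T,F); (F,T,F,T,F)} — 2.
  S=T, T=F: remaining (P,Q,R,U,V) ∈ {(F,T,F,T,F); (F,T,F,T,T); (F,T,T,T,F); (F,T,T,T,T)} — 4.
  S=F, T=T: remaining (P,Q,R,U,V) ∈ {(F,F,F,T,F); (F,T,F,T,F)} — 2.
  S=F, T=F: 5 of the 32 assignments to (P,Q,R,U,V) work.
Total: 2 + 4 + 2 + 5 = 13.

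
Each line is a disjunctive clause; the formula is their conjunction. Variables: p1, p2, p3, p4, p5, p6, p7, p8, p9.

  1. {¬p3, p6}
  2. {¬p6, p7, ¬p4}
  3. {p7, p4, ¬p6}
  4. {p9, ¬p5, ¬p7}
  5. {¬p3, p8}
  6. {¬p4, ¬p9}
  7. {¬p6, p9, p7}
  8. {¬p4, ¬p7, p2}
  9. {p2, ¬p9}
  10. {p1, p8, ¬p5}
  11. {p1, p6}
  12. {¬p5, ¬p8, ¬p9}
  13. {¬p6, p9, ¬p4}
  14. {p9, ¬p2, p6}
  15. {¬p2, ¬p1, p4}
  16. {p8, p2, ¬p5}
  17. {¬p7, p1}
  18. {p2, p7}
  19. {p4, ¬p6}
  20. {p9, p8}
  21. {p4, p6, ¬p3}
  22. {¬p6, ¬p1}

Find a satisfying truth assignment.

p1=T, p2=F, p3=F, p4=F, p5=F, p6=F, p7=T, p8=T, p9=F

Pure literal: p3 appears only negated; assign p3 = False.
Pure literal: p5 appears only negated; assign p5 = False.
Try p1 = True.
  then p6 is forced to False.
Branch on p2: take p2 = False.
  then p9 is forced to False.
  then p7 is forced to True.
  then p4 is forced to False.
  then p8 is forced to True.
Every clause has at least one true literal under this assignment.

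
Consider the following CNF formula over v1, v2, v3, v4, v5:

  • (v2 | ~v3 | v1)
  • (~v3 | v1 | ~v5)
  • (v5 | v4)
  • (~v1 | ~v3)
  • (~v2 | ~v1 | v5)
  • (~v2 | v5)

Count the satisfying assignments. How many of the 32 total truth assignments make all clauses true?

10

Case analysis on v1 and v5:
  v1=T, v5=T: remaining (v2,v3,v4) ∈ {(F,F,F); (F,F,T); (T,F,F); (T,F,T)} — 4.
  v1=T, v5=F: remaining (v2,v3,v4) ∈ {(F,F,T)} — 1.
  v1=F, v5=T: remaining (v2,v3,v4) ∈ {(F,F,F); (F,F,T); (T,F,F); (T,F,T)} — 4.
  v1=F, v5=F: remaining (v2,v3,v4) ∈ {(F,F,T)} — 1.
Total: 4 + 1 + 4 + 1 = 10.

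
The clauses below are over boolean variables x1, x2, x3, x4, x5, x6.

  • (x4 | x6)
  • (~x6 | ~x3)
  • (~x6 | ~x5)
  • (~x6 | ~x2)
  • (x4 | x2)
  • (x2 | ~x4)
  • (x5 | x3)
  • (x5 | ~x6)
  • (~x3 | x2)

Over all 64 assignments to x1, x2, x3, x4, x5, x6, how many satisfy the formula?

6

The models are:
  x1=F x2=T x3=F x4=T x5=T x6=F
  x1=F x2=T x3=T x4=T x5=F x6=F
  x1=F x2=T x3=T x4=T x5=T x6=F
  x1=T x2=T x3=F x4=T x5=T x6=F
  x1=T x2=T x3=T x4=T x5=F x6=F
  x1=T x2=T x3=T x4=T x5=T x6=F
That's 6 in total.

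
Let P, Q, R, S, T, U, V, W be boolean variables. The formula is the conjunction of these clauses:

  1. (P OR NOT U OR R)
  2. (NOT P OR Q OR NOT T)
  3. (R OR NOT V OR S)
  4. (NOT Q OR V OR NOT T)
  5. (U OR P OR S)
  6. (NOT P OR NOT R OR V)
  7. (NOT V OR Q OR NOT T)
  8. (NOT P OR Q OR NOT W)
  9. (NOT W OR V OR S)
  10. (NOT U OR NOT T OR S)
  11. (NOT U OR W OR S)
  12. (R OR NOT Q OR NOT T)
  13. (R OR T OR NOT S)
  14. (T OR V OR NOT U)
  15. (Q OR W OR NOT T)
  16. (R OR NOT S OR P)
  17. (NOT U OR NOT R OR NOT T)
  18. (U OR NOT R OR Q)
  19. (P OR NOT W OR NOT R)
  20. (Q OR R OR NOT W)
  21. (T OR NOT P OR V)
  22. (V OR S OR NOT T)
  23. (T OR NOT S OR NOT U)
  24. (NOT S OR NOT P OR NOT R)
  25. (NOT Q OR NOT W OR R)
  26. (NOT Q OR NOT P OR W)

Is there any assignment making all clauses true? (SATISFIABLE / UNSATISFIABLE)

Try P = True.
The remaining clauses are satisfied by Q = True, R = True, S = False, T = False, U = True, V = True, W = True.
So P=True  Q=True  R=True  S=False  T=False  U=True  V=True  W=True is a satisfying assignment.

SATISFIABLE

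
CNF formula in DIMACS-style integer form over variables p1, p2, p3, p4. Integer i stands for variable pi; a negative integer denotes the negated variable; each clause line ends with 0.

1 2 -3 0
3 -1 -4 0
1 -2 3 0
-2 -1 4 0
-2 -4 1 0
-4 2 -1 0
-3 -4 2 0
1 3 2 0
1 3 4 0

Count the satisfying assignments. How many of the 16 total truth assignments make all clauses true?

The models are:
  p1=0 p2=1 p3=1 p4=0
  p1=1 p2=0 p3=0 p4=0
  p1=1 p2=0 p3=1 p4=0
  p1=1 p2=1 p3=1 p4=1
Count: 4.

4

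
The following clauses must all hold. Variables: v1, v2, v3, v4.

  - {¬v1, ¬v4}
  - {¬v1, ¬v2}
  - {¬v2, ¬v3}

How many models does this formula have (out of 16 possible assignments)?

8

Split on v1, then v2.
  v1=T, v2=T: a clause becomes empty — 0.
  v1=T, v2=F: remaining (v3,v4) ∈ {(F,F); (T,F)} — 2.
  v1=F, v2=T: remaining (v3,v4) ∈ {(F,F); (F,T)} — 2.
  v1=F, v2=F: remaining (v3,v4) ∈ {(F,F); (F,T); (T,F); (T,T)} — 4.
Total: 0 + 2 + 2 + 4 = 8.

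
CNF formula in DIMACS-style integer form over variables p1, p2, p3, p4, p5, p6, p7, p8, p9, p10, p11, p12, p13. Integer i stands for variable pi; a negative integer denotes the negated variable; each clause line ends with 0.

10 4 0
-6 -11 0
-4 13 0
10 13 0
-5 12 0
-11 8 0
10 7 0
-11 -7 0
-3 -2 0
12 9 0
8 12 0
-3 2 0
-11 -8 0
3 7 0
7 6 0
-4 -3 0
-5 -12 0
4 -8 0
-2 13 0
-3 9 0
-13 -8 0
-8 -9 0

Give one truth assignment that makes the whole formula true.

p1=1, p2=0, p3=0, p4=0, p5=0, p6=1, p7=1, p8=0, p9=0, p10=1, p11=0, p12=1, p13=0

p5 occurs only negated in the remaining clauses — set p5 = False.
Pure literal: p10 appears only positively; assign p10 = True.
Try p2 = False.
  then p3 is forced to False.
  then p7 is forced to True.
  then p11 is forced to False.
Branch on p4: take p4 = False.
  then p8 is forced to False.
  then p12 is forced to True.
p1, p6, p9, p13 are now unconstrained; take p1 = True, p6 = True, p9 = False, p13 = False.
Every clause has at least one true literal under this assignment.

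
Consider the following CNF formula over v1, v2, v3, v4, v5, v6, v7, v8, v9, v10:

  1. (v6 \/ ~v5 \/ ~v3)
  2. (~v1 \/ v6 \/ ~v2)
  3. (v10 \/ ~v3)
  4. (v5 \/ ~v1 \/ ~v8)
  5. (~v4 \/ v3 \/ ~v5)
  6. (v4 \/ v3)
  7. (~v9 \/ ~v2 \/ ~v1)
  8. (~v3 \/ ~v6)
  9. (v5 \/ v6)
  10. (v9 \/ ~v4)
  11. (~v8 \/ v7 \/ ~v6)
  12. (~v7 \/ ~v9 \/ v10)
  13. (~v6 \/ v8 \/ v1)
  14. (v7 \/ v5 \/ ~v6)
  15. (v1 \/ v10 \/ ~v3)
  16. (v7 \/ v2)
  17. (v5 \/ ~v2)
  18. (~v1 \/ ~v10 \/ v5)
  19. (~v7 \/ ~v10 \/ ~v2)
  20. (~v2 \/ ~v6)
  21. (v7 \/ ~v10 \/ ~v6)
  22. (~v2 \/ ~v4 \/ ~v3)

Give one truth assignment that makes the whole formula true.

v1=F, v2=F, v3=F, v4=T, v5=F, v6=T, v7=T, v8=T, v9=T, v10=T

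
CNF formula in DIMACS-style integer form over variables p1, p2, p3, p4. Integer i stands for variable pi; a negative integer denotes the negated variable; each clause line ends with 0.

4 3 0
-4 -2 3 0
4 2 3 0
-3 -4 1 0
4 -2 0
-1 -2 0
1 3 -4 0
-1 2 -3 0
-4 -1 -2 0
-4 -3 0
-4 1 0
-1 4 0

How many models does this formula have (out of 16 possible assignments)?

2

The models are:
  p1=F p2=F p3=T p4=F
  p1=T p2=F p3=F p4=T
Count: 2.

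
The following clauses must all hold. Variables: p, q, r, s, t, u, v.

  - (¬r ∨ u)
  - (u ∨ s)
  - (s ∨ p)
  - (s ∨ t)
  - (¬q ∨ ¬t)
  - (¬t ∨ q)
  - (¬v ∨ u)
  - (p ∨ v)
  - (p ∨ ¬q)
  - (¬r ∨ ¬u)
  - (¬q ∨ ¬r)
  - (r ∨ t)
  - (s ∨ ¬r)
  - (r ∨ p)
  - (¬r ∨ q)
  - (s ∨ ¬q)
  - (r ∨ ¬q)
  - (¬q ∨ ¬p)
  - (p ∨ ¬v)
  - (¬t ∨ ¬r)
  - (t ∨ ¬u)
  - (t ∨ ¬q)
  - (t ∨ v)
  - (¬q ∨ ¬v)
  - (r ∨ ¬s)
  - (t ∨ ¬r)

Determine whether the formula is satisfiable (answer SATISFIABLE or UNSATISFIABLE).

r = True:
  propagation gives u=True; an empty clause results — contradiction.
r = False:
  propagation gives t=True, q=False; an empty clause results — contradiction.
Every branch closes, so no satisfying assignment exists.

UNSATISFIABLE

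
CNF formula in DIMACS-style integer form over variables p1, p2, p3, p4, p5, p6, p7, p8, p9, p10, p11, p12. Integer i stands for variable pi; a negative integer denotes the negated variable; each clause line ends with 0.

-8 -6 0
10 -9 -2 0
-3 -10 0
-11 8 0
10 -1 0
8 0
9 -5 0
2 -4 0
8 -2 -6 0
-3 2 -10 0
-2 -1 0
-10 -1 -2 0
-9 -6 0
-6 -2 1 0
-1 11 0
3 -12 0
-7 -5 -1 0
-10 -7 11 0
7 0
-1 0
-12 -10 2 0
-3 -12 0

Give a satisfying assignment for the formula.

p1=0  p2=1  p3=1  p4=1  p5=0  p6=0  p7=1  p8=1  p9=0  p10=0  p11=0  p12=0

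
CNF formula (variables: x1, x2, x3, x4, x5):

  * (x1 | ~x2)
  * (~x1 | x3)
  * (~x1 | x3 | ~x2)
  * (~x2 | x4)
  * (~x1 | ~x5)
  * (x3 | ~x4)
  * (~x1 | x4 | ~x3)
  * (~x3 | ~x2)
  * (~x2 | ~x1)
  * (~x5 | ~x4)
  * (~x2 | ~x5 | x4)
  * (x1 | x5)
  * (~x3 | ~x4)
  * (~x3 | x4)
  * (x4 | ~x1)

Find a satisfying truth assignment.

Pure literal: x2 appears only negated; assign x2 = False.
Set x1 = False and propagate.
  then x5 is forced to True.
  then x4 is forced to False.
  then x3 is forced to False.
Check each clause:
  1. (~x2 | x1) — ~x2 is true.
  2. (x3 | ~x1) — ~x1 is true.
  3. (~x2 | ~x1 | x3) — ~x1 is true.
  4. (x4 | ~x2) — ~x2 is true.
  5. (~x1 | ~x5) — ~x1 is true.
  6. (~x4 | x3) — ~x4 is true.
  7. (~x1 | ~x3 | x4) — ~x3 is true.
  8. (~x2 | ~x3) — ~x3 is true.
  9. (~x1 | ~x2) — ~x1 is true.
  10. (~x4 | ~x5) — ~x4 is true.
  11. (~x5 | ~x2 | x4) — ~x2 is true.
  12. (x1 | x5) — x5 is true.
  13. (~x4 | ~x3) — ~x4 is true.
  14. (~x3 | x4) — ~x3 is true.
  15. (x4 | ~x1) — ~x1 is true.

x1 = F  x2 = F  x3 = F  x4 = F  x5 = T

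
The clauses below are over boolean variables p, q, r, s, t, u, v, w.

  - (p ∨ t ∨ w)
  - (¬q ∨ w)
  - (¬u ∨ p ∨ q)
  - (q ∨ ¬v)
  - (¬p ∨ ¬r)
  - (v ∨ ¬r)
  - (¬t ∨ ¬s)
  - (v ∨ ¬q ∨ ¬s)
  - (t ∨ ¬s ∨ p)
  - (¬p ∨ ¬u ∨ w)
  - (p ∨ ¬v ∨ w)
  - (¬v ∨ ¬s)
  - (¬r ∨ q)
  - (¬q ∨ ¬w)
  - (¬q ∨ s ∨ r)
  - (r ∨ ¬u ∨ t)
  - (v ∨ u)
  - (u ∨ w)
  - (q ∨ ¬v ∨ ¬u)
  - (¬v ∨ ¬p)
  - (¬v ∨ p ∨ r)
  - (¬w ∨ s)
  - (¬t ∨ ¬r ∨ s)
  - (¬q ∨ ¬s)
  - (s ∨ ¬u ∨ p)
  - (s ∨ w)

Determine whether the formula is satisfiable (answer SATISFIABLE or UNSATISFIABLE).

s = True:
  propagation gives t=False, p=True, r=False, v=False; an empty clause results — contradiction.
s = False:
  propagation gives w=False; an empty clause results — contradiction.
Every branch closes, so no satisfying assignment exists.

UNSATISFIABLE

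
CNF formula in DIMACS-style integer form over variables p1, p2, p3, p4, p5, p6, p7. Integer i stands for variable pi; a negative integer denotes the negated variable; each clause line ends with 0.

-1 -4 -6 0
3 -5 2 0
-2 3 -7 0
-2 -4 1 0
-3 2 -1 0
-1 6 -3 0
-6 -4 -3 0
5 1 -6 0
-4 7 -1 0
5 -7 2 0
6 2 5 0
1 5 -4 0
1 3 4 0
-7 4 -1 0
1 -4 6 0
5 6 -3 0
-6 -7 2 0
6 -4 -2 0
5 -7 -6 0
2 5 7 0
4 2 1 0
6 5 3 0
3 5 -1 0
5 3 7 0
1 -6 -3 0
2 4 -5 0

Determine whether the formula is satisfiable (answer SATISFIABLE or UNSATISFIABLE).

SATISFIABLE

Branch on p1: take p1 = True.
Try p2 = True.
The remaining clauses are satisfied by p3 = False, p4 = False, p5 = True, p6 = False, p7 = False.
So p1 = T  p2 = T  p3 = F  p4 = F  p5 = T  p6 = F  p7 = F is a satisfying assignment.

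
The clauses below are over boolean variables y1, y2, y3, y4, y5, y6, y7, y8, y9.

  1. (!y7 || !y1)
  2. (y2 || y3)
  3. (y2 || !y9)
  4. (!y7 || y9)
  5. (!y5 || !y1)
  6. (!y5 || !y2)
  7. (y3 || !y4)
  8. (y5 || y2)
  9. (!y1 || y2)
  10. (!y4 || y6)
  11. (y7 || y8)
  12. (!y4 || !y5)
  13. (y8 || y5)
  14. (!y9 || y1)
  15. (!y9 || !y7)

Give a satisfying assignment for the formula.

y1=True, y2=True, y3=False, y4=False, y5=False, y6=False, y7=False, y8=True, y9=True

y4 occurs only negated in the remaining clauses — set y4 = False.
y8 occurs only positively in the remaining clauses — set y8 = True.
Set y1 = True and propagate.
  then y7 is forced to False.
  then y5 is forced to False.
  then y2 is forced to True.
y3, y6, y9 are now unconstrained; take y3 = False, y6 = False, y9 = True.
Every clause has at least one true literal under this assignment.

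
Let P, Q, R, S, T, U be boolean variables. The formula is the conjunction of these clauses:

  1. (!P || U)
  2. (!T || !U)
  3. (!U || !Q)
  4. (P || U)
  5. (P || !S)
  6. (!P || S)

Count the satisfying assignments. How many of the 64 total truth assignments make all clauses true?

4

The models are:
  P=F Q=F R=F S=F T=F U=T
  P=F Q=F R=T S=F T=F U=T
  P=T Q=F R=F S=T T=F U=T
  P=T Q=F R=T S=T T=F U=T
That's 4 in total.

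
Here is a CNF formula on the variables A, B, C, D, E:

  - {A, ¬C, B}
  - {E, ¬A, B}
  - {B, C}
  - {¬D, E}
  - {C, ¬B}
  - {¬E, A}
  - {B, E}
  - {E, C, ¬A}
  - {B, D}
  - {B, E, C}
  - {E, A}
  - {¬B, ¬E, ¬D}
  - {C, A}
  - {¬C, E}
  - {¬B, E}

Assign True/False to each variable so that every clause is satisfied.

A=T, B=F, C=T, D=T, E=T

Check each clause:
  1. {¬C, A, B} — A is true.
  2. {¬A, E, B} — E is true.
  3. {B, C} — C is true.
  4. {¬D, E} — E is true.
  5. {¬B, C} — C is true.
  6. {¬E, A} — A is true.
  7. {B, E} — E is true.
  8. {¬A, C, E} — C is true.
  9. {D, B} — D is true.
  10. {C, E, B} — C is true.
  11. {A, E} — A is true.
  12. {¬E, ¬D, ¬B} — ¬B is true.
  13. {C, A} — A is true.
  14. {E, ¬C} — E is true.
  15. {¬B, E} — E is true.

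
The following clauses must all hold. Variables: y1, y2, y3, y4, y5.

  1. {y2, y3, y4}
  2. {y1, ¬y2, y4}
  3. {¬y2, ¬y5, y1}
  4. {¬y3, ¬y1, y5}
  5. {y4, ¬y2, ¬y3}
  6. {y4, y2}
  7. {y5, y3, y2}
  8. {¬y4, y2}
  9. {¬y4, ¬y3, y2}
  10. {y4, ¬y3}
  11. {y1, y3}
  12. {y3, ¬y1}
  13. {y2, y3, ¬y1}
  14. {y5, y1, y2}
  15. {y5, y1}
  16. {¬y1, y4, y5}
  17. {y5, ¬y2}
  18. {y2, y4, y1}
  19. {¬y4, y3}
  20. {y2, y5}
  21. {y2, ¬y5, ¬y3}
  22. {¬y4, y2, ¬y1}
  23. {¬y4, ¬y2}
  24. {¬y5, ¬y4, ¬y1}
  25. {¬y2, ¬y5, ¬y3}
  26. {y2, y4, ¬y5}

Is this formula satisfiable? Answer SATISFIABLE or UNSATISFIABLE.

y2 = True:
  propagation gives y5=True, y1=True, y3=True; an empty clause results — contradiction.
y2 = False:
  propagation gives y4=True; an empty clause results — contradiction.
Every branch closes, so no satisfying assignment exists.

UNSATISFIABLE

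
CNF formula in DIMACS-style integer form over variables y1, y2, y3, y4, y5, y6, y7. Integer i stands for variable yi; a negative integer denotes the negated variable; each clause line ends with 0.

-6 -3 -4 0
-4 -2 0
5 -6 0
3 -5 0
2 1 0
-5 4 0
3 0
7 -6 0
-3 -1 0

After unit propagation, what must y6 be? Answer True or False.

False

(y3) stands alone — y3 = True.
(~y1 \/ ~y3): since y3 = True, the clause reduces to (~y1). y1 = False.
In (y1 \/ y2), y1 is now false; y2 must hold, so y2 = True.
From (~y2 \/ ~y4) and y2 = True: y4 = False.
In (y4 \/ ~y5), y4 is now false; ~y5 must hold, so y5 = False.
(~y6 \/ y5): since y5 = False, the clause reduces to (~y6). y6 = False.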